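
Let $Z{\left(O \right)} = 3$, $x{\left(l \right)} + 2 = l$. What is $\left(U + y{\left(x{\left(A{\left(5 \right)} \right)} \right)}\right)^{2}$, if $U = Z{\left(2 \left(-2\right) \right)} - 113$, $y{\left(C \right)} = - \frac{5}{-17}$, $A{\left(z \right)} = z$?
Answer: $\frac{3478225}{289} \approx 12035.0$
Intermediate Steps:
$x{\left(l \right)} = -2 + l$
$y{\left(C \right)} = \frac{5}{17}$ ($y{\left(C \right)} = \left(-5\right) \left(- \frac{1}{17}\right) = \frac{5}{17}$)
$U = -110$ ($U = 3 - 113 = -110$)
$\left(U + y{\left(x{\left(A{\left(5 \right)} \right)} \right)}\right)^{2} = \left(-110 + \frac{5}{17}\right)^{2} = \left(- \frac{1865}{17}\right)^{2} = \frac{3478225}{289}$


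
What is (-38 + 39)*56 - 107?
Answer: -51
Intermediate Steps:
(-38 + 39)*56 - 107 = 1*56 - 107 = 56 - 107 = -51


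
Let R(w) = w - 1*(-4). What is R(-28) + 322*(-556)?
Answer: -179056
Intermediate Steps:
R(w) = 4 + w (R(w) = w + 4 = 4 + w)
R(-28) + 322*(-556) = (4 - 28) + 322*(-556) = -24 - 179032 = -179056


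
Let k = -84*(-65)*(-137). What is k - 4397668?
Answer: -5145688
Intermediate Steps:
k = -748020 (k = 5460*(-137) = -748020)
k - 4397668 = -748020 - 4397668 = -5145688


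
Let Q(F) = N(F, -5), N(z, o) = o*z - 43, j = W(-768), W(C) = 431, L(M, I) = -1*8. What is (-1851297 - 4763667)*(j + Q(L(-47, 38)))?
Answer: -2831204592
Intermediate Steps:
L(M, I) = -8
j = 431
N(z, o) = -43 + o*z
Q(F) = -43 - 5*F
(-1851297 - 4763667)*(j + Q(L(-47, 38))) = (-1851297 - 4763667)*(431 + (-43 - 5*(-8))) = -6614964*(431 + (-43 + 40)) = -6614964*(431 - 3) = -6614964*428 = -2831204592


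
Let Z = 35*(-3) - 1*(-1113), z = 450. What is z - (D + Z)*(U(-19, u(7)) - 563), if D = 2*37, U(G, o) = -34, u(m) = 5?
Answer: 646404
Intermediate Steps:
Z = 1008 (Z = -105 + 1113 = 1008)
D = 74
z - (D + Z)*(U(-19, u(7)) - 563) = 450 - (74 + 1008)*(-34 - 563) = 450 - 1082*(-597) = 450 - 1*(-645954) = 450 + 645954 = 646404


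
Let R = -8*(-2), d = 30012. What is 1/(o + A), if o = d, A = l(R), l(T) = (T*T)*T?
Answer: 1/34108 ≈ 2.9319e-5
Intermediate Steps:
R = 16
l(T) = T³ (l(T) = T²*T = T³)
A = 4096 (A = 16³ = 4096)
o = 30012
1/(o + A) = 1/(30012 + 4096) = 1/34108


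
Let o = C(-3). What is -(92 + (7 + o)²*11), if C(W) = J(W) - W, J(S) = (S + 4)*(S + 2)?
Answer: -983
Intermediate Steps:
J(S) = (2 + S)*(4 + S) (J(S) = (4 + S)*(2 + S) = (2 + S)*(4 + S))
C(W) = 8 + W² + 5*W (C(W) = (8 + W² + 6*W) - W = 8 + W² + 5*W)
o = 2 (o = 8 + (-3)² + 5*(-3) = 8 + 9 - 15 = 2)
-(92 + (7 + o)²*11) = -(92 + (7 + 2)²*11) = -(92 + 9²*11) = -(92 + 81*11) = -(92 + 891) = -1*983 = -983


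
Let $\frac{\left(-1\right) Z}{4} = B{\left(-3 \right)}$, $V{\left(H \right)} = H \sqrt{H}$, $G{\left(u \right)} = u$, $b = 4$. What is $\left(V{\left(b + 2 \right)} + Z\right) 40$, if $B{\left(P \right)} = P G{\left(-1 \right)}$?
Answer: $-480 + 240 \sqrt{6} \approx 107.88$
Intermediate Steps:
$B{\left(P \right)} = - P$ ($B{\left(P \right)} = P \left(-1\right) = - P$)
$V{\left(H \right)} = H^{\frac{3}{2}}$
$Z = -12$ ($Z = - 4 \left(\left(-1\right) \left(-3\right)\right) = \left(-4\right) 3 = -12$)
$\left(V{\left(b + 2 \right)} + Z\right) 40 = \left(\left(4 + 2\right)^{\frac{3}{2}} - 12\right) 40 = \left(6^{\frac{3}{2}} - 12\right) 40 = \left(6 \sqrt{6} - 12\right) 40 = \left(-12 + 6 \sqrt{6}\right) 40 = -480 + 240 \sqrt{6}$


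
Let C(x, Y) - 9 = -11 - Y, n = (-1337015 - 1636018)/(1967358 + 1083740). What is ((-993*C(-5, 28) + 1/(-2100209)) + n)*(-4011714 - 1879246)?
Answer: -562252050674143222641800/3203971739741 ≈ -1.7549e+11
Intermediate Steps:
n = -2973033/3051098 ≈ -0.97441
C(x, Y) = -2 - Y (C(x, Y) = 9 + (-11 - Y) = -2 - Y)
((-993*C(-5, 28) + 1/(-2100209)) + n)*(-4011714 - 1879246) = ((-993*(-2 - 1*28) + 1/(-2100209)) - 2973033/3051098)*(-4011714 - 1879246) = ((-993*(-2 - 28) - 1/2100209) - 2973033/3051098)*(-5890960) = ((-993*(-30) - 1/2100209) - 2973033/3051098)*(-5890960) = ((29790 - 1/2100209) - 2973033/3051098)*(-5890960) = (62565226109/2100209 - 2973033/3051098)*(-5890960) = (190886392260053785/6407943479482)*(-5890960) = -562252050674143222641800/3203971739741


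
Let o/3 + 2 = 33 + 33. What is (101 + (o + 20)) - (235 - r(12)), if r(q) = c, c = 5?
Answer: 83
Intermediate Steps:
o = 192 (o = -6 + 3*(33 + 33) = -6 + 3*66 = -6 + 198 = 192)
r(q) = 5
(101 + (o + 20)) - (235 - r(12)) = (101 + (192 + 20)) - (235 - 1*5) = (101 + 212) - (235 - 5) = 313 - 1*230 = 313 - 230 = 83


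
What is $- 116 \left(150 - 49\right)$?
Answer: $-11716$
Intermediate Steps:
$- 116 \left(150 - 49\right) = \left(-116\right) 101 = -11716$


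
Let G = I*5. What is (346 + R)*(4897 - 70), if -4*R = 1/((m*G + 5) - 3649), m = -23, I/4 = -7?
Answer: 2832565659/1696 ≈ 1.6701e+6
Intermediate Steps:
I = -28 (I = 4*(-7) = -28)
G = -140 (G = -28*5 = -140)
R = 1/1696 (R = -1/(4*((-23*(-140) + 5) - 3649)) = -1/(4*((3220 + 5) - 3649)) = -1/(4*(3225 - 3649)) = -¼/(-424) = -¼*(-1/424) = 1/1696 ≈ 0.00058962)
(346 + R)*(4897 - 70) = (346 + 1/1696)*(4897 - 70) = (586817/1696)*4827 = 2832565659/1696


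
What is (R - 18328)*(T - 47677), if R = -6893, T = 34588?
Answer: 330117669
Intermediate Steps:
(R - 18328)*(T - 47677) = (-6893 - 18328)*(34588 - 47677) = -25221*(-13089) = 330117669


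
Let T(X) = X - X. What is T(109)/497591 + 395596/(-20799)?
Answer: -395596/20799 ≈ -19.020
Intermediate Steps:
T(X) = 0
T(109)/497591 + 395596/(-20799) = 0/497591 + 395596/(-20799) = 0*(1/497591) + 395596*(-1/20799) = 0 - 395596/20799 = -395596/20799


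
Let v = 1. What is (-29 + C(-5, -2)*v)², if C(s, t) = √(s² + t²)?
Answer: (29 - √29)² ≈ 557.66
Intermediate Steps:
(-29 + C(-5, -2)*v)² = (-29 + √((-5)² + (-2)²)*1)² = (-29 + √(25 + 4)*1)² = (-29 + √29*1)² = (-29 + √29)²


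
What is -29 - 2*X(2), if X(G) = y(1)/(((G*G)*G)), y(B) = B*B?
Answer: -117/4 ≈ -29.250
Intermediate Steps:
y(B) = B²
X(G) = G⁻³ (X(G) = 1²/(((G*G)*G)) = 1/(G²*G) = 1/G³ = G⁻³)
-29 - 2*X(2) = -29 - 2/2³ = -29 - 2*⅛ = -29 - ¼ = -117/4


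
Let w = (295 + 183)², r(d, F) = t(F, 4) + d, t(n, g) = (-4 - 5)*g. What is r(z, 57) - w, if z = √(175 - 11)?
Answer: -228520 + 2*√41 ≈ -2.2851e+5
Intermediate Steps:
t(n, g) = -9*g
z = 2*√41 (z = √164 = 2*√41 ≈ 12.806)
r(d, F) = -36 + d (r(d, F) = -9*4 + d = -36 + d)
w = 228484 (w = 478² = 228484)
r(z, 57) - w = (-36 + 2*√41) - 1*228484 = (-36 + 2*√41) - 228484 = -228520 + 2*√41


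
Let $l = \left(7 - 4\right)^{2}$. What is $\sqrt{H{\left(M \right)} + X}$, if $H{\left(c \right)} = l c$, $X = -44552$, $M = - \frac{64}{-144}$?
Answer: $2 i \sqrt{11137} \approx 211.06 i$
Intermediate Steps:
$M = \frac{4}{9}$ ($M = \left(-64\right) \left(- \frac{1}{144}\right) = \frac{4}{9} \approx 0.44444$)
$l = 9$ ($l = 3^{2} = 9$)
$H{\left(c \right)} = 9 c$
$\sqrt{H{\left(M \right)} + X} = \sqrt{9 \cdot \frac{4}{9} - 44552} = \sqrt{4 - 44552} = \sqrt{-44548} = 2 i \sqrt{11137}$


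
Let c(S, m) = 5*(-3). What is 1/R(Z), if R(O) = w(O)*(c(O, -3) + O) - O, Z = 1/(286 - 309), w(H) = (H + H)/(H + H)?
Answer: -1/15 ≈ -0.066667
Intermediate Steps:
w(H) = 1 (w(H) = (2*H)/((2*H)) = (2*H)*(1/(2*H)) = 1)
c(S, m) = -15
Z = -1/23 (Z = 1/(-23) = -1/23 ≈ -0.043478)
R(O) = -15 (R(O) = 1*(-15 + O) - O = (-15 + O) - O = -15)
1/R(Z) = 1/(-15) = -1/15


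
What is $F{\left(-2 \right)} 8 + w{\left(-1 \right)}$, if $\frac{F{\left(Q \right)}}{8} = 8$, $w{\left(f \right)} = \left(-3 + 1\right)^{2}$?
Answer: $516$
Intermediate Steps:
$w{\left(f \right)} = 4$ ($w{\left(f \right)} = \left(-2\right)^{2} = 4$)
$F{\left(Q \right)} = 64$ ($F{\left(Q \right)} = 8 \cdot 8 = 64$)
$F{\left(-2 \right)} 8 + w{\left(-1 \right)} = 64 \cdot 8 + 4 = 512 + 4 = 516$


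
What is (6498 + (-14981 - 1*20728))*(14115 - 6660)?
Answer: -217768005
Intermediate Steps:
(6498 + (-14981 - 1*20728))*(14115 - 6660) = (6498 + (-14981 - 20728))*7455 = (6498 - 35709)*7455 = -29211*7455 = -217768005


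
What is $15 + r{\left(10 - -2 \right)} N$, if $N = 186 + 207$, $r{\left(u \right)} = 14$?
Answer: $5517$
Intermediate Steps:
$N = 393$
$15 + r{\left(10 - -2 \right)} N = 15 + 14 \cdot 393 = 15 + 5502 = 5517$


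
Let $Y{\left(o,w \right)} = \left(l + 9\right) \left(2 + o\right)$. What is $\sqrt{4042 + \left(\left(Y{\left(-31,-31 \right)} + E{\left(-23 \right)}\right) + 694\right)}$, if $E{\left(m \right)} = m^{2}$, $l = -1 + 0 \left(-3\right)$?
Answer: $\sqrt{5033} \approx 70.944$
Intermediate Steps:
$l = -1$ ($l = -1 + 0 = -1$)
$Y{\left(o,w \right)} = 16 + 8 o$ ($Y{\left(o,w \right)} = \left(-1 + 9\right) \left(2 + o\right) = 8 \left(2 + o\right) = 16 + 8 o$)
$\sqrt{4042 + \left(\left(Y{\left(-31,-31 \right)} + E{\left(-23 \right)}\right) + 694\right)} = \sqrt{4042 + \left(\left(\left(16 + 8 \left(-31\right)\right) + \left(-23\right)^{2}\right) + 694\right)} = \sqrt{4042 + \left(\left(\left(16 - 248\right) + 529\right) + 694\right)} = \sqrt{4042 + \left(\left(-232 + 529\right) + 694\right)} = \sqrt{4042 + \left(297 + 694\right)} = \sqrt{4042 + 991} = \sqrt{5033}$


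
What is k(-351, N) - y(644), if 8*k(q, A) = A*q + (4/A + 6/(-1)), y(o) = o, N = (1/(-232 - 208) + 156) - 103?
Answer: -243787454591/82082880 ≈ -2970.0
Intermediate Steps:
N = 23319/440 (N = (1/(-440) + 156) - 103 = (-1/440 + 156) - 103 = 68639/440 - 103 = 23319/440 ≈ 52.998)
k(q, A) = -¾ + 1/(2*A) + A*q/8 (k(q, A) = (A*q + (4/A + 6/(-1)))/8 = (A*q + (4/A + 6*(-1)))/8 = (A*q + (4/A - 6))/8 = (A*q + (-6 + 4/A))/8 = (-6 + 4/A + A*q)/8 = -¾ + 1/(2*A) + A*q/8)
k(-351, N) - y(644) = (4 + 23319*(-6 + (23319/440)*(-351))/440)/(8*(23319/440)) - 1*644 = (⅛)*(440/23319)*(4 + 23319*(-6 - 8184969/440)/440) - 644 = (⅛)*(440/23319)*(4 + (23319/440)*(-8187609/440)) - 644 = (⅛)*(440/23319)*(4 - 190926854271/193600) - 644 = (⅛)*(440/23319)*(-190926079871/193600) - 644 = -190926079871/82082880 - 644 = -243787454591/82082880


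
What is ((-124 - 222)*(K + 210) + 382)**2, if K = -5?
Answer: 4977020304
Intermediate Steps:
((-124 - 222)*(K + 210) + 382)**2 = ((-124 - 222)*(-5 + 210) + 382)**2 = (-346*205 + 382)**2 = (-70930 + 382)**2 = (-70548)**2 = 4977020304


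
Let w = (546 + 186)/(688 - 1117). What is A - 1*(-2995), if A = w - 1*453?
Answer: 363262/143 ≈ 2540.3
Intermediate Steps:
w = -244/143 (w = 732/(-429) = 732*(-1/429) = -244/143 ≈ -1.7063)
A = -65023/143 (A = -244/143 - 1*453 = -244/143 - 453 = -65023/143 ≈ -454.71)
A - 1*(-2995) = -65023/143 - 1*(-2995) = -65023/143 + 2995 = 363262/143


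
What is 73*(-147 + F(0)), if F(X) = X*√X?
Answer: -10731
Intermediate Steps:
F(X) = X^(3/2)
73*(-147 + F(0)) = 73*(-147 + 0^(3/2)) = 73*(-147 + 0) = 73*(-147) = -10731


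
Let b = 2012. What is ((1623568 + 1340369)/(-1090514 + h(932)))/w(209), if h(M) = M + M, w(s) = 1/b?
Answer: -2981720622/544325 ≈ -5477.8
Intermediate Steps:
w(s) = 1/2012
h(M) = 2*M
((1623568 + 1340369)/(-1090514 + h(932)))/w(209) = ((1623568 + 1340369)/(-1090514 + 2*932))/(1/2012) = (2963937/(-1090514 + 1864))*2012 = (2963937/(-1088650))*2012 = (2963937*(-1/1088650))*2012 = -2963937/1088650*2012 = -2981720622/544325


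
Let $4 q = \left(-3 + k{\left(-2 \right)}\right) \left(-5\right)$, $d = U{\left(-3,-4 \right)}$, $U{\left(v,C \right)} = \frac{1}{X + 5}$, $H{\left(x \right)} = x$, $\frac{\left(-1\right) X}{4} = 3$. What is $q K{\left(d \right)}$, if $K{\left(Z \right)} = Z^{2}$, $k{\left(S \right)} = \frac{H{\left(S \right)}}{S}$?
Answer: $\frac{5}{98} \approx 0.05102$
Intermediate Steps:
$X = -12$ ($X = \left(-4\right) 3 = -12$)
$U{\left(v,C \right)} = - \frac{1}{7}$ ($U{\left(v,C \right)} = \frac{1}{-12 + 5} = \frac{1}{-7} = - \frac{1}{7}$)
$k{\left(S \right)} = 1$ ($k{\left(S \right)} = \frac{S}{S} = 1$)
$d = - \frac{1}{7} \approx -0.14286$
$q = \frac{5}{2}$ ($q = \frac{\left(-3 + 1\right) \left(-5\right)}{4} = \frac{\left(-2\right) \left(-5\right)}{4} = \frac{1}{4} \cdot 10 = \frac{5}{2} \approx 2.5$)
$q K{\left(d \right)} = \frac{5 \left(- \frac{1}{7}\right)^{2}}{2} = \frac{5}{2} \cdot \frac{1}{49} = \frac{5}{98}$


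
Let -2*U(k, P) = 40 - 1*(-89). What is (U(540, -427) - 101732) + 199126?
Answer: 194659/2 ≈ 97330.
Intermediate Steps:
U(k, P) = -129/2 (U(k, P) = -(40 - 1*(-89))/2 = -(40 + 89)/2 = -½*129 = -129/2)
(U(540, -427) - 101732) + 199126 = (-129/2 - 101732) + 199126 = -203593/2 + 199126 = 194659/2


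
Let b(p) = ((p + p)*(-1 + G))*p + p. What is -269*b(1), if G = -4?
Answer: 2421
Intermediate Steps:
b(p) = p - 10*p² (b(p) = ((p + p)*(-1 - 4))*p + p = ((2*p)*(-5))*p + p = (-10*p)*p + p = -10*p² + p = p - 10*p²)
-269*b(1) = -269*(1 - 10*1) = -269*(1 - 10) = -269*(-9) = 2421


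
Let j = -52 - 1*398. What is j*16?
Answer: -7200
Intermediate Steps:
j = -450 (j = -52 - 398 = -450)
j*16 = -450*16 = -7200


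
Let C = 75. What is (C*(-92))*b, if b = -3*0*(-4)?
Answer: 0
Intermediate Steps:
b = 0 (b = 0*(-4) = 0)
(C*(-92))*b = (75*(-92))*0 = -6900*0 = 0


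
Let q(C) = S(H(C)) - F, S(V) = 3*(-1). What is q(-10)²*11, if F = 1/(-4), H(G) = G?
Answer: 1331/16 ≈ 83.188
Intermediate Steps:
F = -¼ ≈ -0.25000
S(V) = -3
q(C) = -11/4 (q(C) = -3 - 1*(-¼) = -3 + ¼ = -11/4)
q(-10)²*11 = (-11/4)²*11 = (121/16)*11 = 1331/16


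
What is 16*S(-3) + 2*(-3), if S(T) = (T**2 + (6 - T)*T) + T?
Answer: -342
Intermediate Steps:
S(T) = T + T**2 + T*(6 - T) (S(T) = (T**2 + T*(6 - T)) + T = T + T**2 + T*(6 - T))
16*S(-3) + 2*(-3) = 16*(7*(-3)) + 2*(-3) = 16*(-21) - 6 = -336 - 6 = -342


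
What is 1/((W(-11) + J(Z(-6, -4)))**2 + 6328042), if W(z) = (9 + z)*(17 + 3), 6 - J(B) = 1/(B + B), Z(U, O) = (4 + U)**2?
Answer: 64/405069217 ≈ 1.5800e-7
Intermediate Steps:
J(B) = 6 - 1/(2*B) (J(B) = 6 - 1/(B + B) = 6 - 1/(2*B))
W(z) = 180 + 20*z (W(z) = (9 + z)*20 = 180 + 20*z)
1/((W(-11) + J(Z(-6, -4)))**2 + 6328042) = 1/(((180 + 20*(-11)) + (6 - 1/(2*(4 - 6)**2)))**2 + 6328042) = 1/(((180 - 220) + (6 - 1/(2*((-2)**2))))**2 + 6328042) = 1/((-40 + (6 - 1/2/4))**2 + 6328042) = 1/((-40 + (6 - 1/2*1/4))**2 + 6328042) = 1/((-40 + (6 - 1/8))**2 + 6328042) = 1/((-40 + 47/8)**2 + 6328042) = 1/((-273/8)**2 + 6328042) = 1/(74529/64 + 6328042) = 1/(405069217/64) = 64/405069217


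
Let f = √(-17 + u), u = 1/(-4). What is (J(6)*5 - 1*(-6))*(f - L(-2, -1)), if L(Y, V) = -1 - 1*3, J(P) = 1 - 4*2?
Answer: -116 - 29*I*√69/2 ≈ -116.0 - 120.45*I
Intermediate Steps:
u = -¼ ≈ -0.25000
J(P) = -7 (J(P) = 1 - 8 = -7)
L(Y, V) = -4 (L(Y, V) = -1 - 3 = -4)
f = I*√69/2 (f = √(-17 - ¼) = √(-69/4) = I*√69/2 ≈ 4.1533*I)
(J(6)*5 - 1*(-6))*(f - L(-2, -1)) = (-7*5 - 1*(-6))*(I*√69/2 - 1*(-4)) = (-35 + 6)*(I*√69/2 + 4) = -29*(4 + I*√69/2) = -116 - 29*I*√69/2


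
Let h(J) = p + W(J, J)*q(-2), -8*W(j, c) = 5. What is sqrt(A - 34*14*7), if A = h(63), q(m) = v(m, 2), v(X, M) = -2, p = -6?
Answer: 3*I*sqrt(1483)/2 ≈ 57.765*I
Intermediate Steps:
W(j, c) = -5/8 (W(j, c) = -1/8*5 = -5/8)
q(m) = -2
h(J) = -19/4 (h(J) = -6 - 5/8*(-2) = -6 + 5/4 = -19/4)
A = -19/4 ≈ -4.7500
sqrt(A - 34*14*7) = sqrt(-19/4 - 34*14*7) = sqrt(-19/4 - 476*7) = sqrt(-19/4 - 3332) = sqrt(-13347/4) = 3*I*sqrt(1483)/2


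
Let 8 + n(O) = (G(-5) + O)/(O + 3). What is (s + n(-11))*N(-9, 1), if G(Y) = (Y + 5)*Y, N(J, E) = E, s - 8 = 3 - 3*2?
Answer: -13/8 ≈ -1.6250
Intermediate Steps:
s = 5 (s = 8 + (3 - 3*2) = 8 + (3 - 6) = 8 - 3 = 5)
G(Y) = Y*(5 + Y) (G(Y) = (5 + Y)*Y = Y*(5 + Y))
n(O) = -8 + O/(3 + O) (n(O) = -8 + (-5*(5 - 5) + O)/(O + 3) = -8 + (-5*0 + O)/(3 + O) = -8 + (0 + O)/(3 + O) = -8 + O/(3 + O))
(s + n(-11))*N(-9, 1) = (5 + (-24 - 7*(-11))/(3 - 11))*1 = (5 + (-24 + 77)/(-8))*1 = (5 - 1/8*53)*1 = (5 - 53/8)*1 = -13/8*1 = -13/8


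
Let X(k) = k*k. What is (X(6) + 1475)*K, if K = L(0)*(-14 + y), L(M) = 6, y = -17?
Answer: -281046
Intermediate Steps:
X(k) = k²
K = -186 (K = 6*(-14 - 17) = 6*(-31) = -186)
(X(6) + 1475)*K = (6² + 1475)*(-186) = (36 + 1475)*(-186) = 1511*(-186) = -281046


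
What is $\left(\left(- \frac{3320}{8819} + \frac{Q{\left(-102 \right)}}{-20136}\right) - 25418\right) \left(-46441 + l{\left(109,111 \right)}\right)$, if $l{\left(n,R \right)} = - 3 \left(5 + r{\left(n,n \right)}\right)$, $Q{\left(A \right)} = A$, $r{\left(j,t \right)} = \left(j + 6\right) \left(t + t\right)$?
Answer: $\frac{45764450292578917}{14798282} \approx 3.0925 \cdot 10^{9}$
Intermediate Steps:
$r{\left(j,t \right)} = 2 t \left(6 + j\right)$ ($r{\left(j,t \right)} = \left(6 + j\right) 2 t = 2 t \left(6 + j\right)$)
$l{\left(n,R \right)} = -15 - 6 n \left(6 + n\right)$ ($l{\left(n,R \right)} = - 3 \left(5 + 2 n \left(6 + n\right)\right) = -15 - 6 n \left(6 + n\right)$)
$\left(\left(- \frac{3320}{8819} + \frac{Q{\left(-102 \right)}}{-20136}\right) - 25418\right) \left(-46441 + l{\left(109,111 \right)}\right) = \left(\left(- \frac{3320}{8819} - \frac{102}{-20136}\right) - 25418\right) \left(-46441 - \left(15 + 654 \left(6 + 109\right)\right)\right) = \left(\left(\left(-3320\right) \frac{1}{8819} - - \frac{17}{3356}\right) - 25418\right) \left(-46441 - \left(15 + 654 \cdot 115\right)\right) = \left(\left(- \frac{3320}{8819} + \frac{17}{3356}\right) - 25418\right) \left(-46441 - 75225\right) = \left(- \frac{10991997}{29596564} - 25418\right) \left(-46441 - 75225\right) = \left(- \frac{752296455749}{29596564}\right) \left(-121666\right) = \frac{45764450292578917}{14798282}$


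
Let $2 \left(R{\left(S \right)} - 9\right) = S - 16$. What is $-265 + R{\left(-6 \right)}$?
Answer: $-267$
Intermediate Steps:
$R{\left(S \right)} = 1 + \frac{S}{2}$ ($R{\left(S \right)} = 9 + \frac{S - 16}{2} = 9 + \frac{-16 + S}{2} = 9 + \left(-8 + \frac{S}{2}\right) = 1 + \frac{S}{2}$)
$-265 + R{\left(-6 \right)} = -265 + \left(1 + \frac{1}{2} \left(-6\right)\right) = -265 + \left(1 - 3\right) = -265 - 2 = -267$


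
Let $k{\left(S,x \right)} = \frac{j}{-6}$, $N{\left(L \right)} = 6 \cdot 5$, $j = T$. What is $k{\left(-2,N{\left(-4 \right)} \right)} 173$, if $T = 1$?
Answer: $- \frac{173}{6} \approx -28.833$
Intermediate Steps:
$j = 1$
$N{\left(L \right)} = 30$
$k{\left(S,x \right)} = - \frac{1}{6}$ ($k{\left(S,x \right)} = 1 \frac{1}{-6} = 1 \left(- \frac{1}{6}\right) = - \frac{1}{6}$)
$k{\left(-2,N{\left(-4 \right)} \right)} 173 = \left(- \frac{1}{6}\right) 173 = - \frac{173}{6}$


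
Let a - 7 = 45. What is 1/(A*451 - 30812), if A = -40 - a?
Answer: -1/72304 ≈ -1.3830e-5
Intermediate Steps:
a = 52 (a = 7 + 45 = 52)
A = -92 (A = -40 - 1*52 = -40 - 52 = -92)
1/(A*451 - 30812) = 1/(-92*451 - 30812) = 1/(-41492 - 30812) = 1/(-72304) = -1/72304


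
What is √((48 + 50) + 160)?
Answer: √258 ≈ 16.062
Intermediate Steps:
√((48 + 50) + 160) = √(98 + 160) = √258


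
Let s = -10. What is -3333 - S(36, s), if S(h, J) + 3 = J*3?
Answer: -3300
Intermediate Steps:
S(h, J) = -3 + 3*J (S(h, J) = -3 + J*3 = -3 + 3*J)
-3333 - S(36, s) = -3333 - (-3 + 3*(-10)) = -3333 - (-3 - 30) = -3333 - 1*(-33) = -3333 + 33 = -3300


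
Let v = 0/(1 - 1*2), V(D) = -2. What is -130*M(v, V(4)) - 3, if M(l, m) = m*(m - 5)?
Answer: -1823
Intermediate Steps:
v = 0 (v = 0/(1 - 2) = 0/(-1) = 0*(-1) = 0)
M(l, m) = m*(-5 + m)
-130*M(v, V(4)) - 3 = -(-260)*(-5 - 2) - 3 = -(-260)*(-7) - 3 = -130*14 - 3 = -1820 - 3 = -1823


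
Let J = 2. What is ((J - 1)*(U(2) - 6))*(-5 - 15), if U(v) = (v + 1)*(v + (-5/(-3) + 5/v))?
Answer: -250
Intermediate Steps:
U(v) = (1 + v)*(5/3 + v + 5/v) (U(v) = (1 + v)*(v + (-5*(-⅓) + 5/v)) = (1 + v)*(v + (5/3 + 5/v)) = (1 + v)*(5/3 + v + 5/v))
((J - 1)*(U(2) - 6))*(-5 - 15) = ((2 - 1)*((20/3 + 2² + 5/2 + (8/3)*2) - 6))*(-5 - 15) = (1*((20/3 + 4 + 5*(½) + 16/3) - 6))*(-20) = (1*((20/3 + 4 + 5/2 + 16/3) - 6))*(-20) = (1*(37/2 - 6))*(-20) = (1*(25/2))*(-20) = (25/2)*(-20) = -250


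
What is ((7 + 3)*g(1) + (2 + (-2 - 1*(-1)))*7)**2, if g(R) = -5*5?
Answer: 59049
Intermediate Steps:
g(R) = -25
((7 + 3)*g(1) + (2 + (-2 - 1*(-1)))*7)**2 = ((7 + 3)*(-25) + (2 + (-2 - 1*(-1)))*7)**2 = (10*(-25) + (2 + (-2 + 1))*7)**2 = (-250 + (2 - 1)*7)**2 = (-250 + 1*7)**2 = (-250 + 7)**2 = (-243)**2 = 59049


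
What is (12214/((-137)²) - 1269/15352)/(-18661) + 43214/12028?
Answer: 1873872817786849/521570167857496 ≈ 3.5928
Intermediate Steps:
(12214/((-137)²) - 1269/15352)/(-18661) + 43214/12028 = (12214/18769 - 1269*1/15352)*(-1/18661) + 43214*(1/12028) = (12214*(1/18769) - 1269/15352)*(-1/18661) + 697/194 = (12214/18769 - 1269/15352)*(-1/18661) + 697/194 = (163691467/288141688)*(-1/18661) + 697/194 = -163691467/5377012039768 + 697/194 = 1873872817786849/521570167857496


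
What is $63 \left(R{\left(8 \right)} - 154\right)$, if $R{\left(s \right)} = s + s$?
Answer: $-8694$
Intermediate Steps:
$R{\left(s \right)} = 2 s$
$63 \left(R{\left(8 \right)} - 154\right) = 63 \left(2 \cdot 8 - 154\right) = 63 \left(16 - 154\right) = 63 \left(-138\right) = -8694$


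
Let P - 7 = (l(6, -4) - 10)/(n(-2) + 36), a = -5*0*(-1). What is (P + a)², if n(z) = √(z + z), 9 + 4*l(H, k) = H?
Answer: 303663627/6760000 + 374659*I/1690000 ≈ 44.921 + 0.22169*I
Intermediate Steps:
l(H, k) = -9/4 + H/4
a = 0 (a = 0*(-1) = 0)
n(z) = √2*√z (n(z) = √(2*z) = √2*√z)
P = 7 - 43*(36 - 2*I)/5200 (P = 7 + ((-9/4 + (¼)*6) - 10)/(√2*√(-2) + 36) = 7 + ((-9/4 + 3/2) - 10)/(√2*(I*√2) + 36) = 7 + (-¾ - 10)/(2*I + 36) = 7 - 43*(36 - 2*I)/1300/4 = 7 - 43*(36 - 2*I)/5200 ≈ 6.7023 + 0.016538*I)
(P + a)² = ((8713/1300 + 43*I/2600) + 0)² = (8713/1300 + 43*I/2600)²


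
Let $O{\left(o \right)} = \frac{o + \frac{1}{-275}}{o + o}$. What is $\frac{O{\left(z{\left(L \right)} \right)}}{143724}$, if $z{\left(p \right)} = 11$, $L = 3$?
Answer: $\frac{18}{5175775} \approx 3.4777 \cdot 10^{-6}$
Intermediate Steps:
$O{\left(o \right)} = \frac{- \frac{1}{275} + o}{2 o}$ ($O{\left(o \right)} = \frac{o - \frac{1}{275}}{2 o} = \left(- \frac{1}{275} + o\right) \frac{1}{2 o} = \frac{- \frac{1}{275} + o}{2 o}$)
$\frac{O{\left(z{\left(L \right)} \right)}}{143724} = \frac{\frac{1}{550} \cdot \frac{1}{11} \left(-1 + 275 \cdot 11\right)}{143724} = \frac{1}{550} \cdot \frac{1}{11} \left(-1 + 3025\right) \frac{1}{143724} = \frac{1}{550} \cdot \frac{1}{11} \cdot 3024 \cdot \frac{1}{143724} = \frac{1512}{3025} \cdot \frac{1}{143724} = \frac{18}{5175775}$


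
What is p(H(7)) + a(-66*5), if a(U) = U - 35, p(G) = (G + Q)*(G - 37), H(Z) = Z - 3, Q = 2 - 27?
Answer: 328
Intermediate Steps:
Q = -25
H(Z) = -3 + Z
p(G) = (-37 + G)*(-25 + G) (p(G) = (G - 25)*(G - 37) = (-25 + G)*(-37 + G) = (-37 + G)*(-25 + G))
a(U) = -35 + U
p(H(7)) + a(-66*5) = (925 + (-3 + 7)² - 62*(-3 + 7)) + (-35 - 66*5) = (925 + 4² - 62*4) + (-35 - 330) = (925 + 16 - 248) - 365 = 693 - 365 = 328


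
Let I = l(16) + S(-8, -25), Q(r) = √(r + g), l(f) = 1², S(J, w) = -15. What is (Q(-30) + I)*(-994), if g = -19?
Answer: 13916 - 6958*I ≈ 13916.0 - 6958.0*I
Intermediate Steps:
l(f) = 1
Q(r) = √(-19 + r) (Q(r) = √(r - 19) = √(-19 + r))
I = -14 (I = 1 - 15 = -14)
(Q(-30) + I)*(-994) = (√(-19 - 30) - 14)*(-994) = (√(-49) - 14)*(-994) = (7*I - 14)*(-994) = (-14 + 7*I)*(-994) = 13916 - 6958*I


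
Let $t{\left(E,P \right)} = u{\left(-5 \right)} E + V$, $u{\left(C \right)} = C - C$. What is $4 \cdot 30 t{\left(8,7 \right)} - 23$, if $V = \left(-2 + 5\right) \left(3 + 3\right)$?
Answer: $2137$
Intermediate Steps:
$u{\left(C \right)} = 0$
$V = 18$ ($V = 3 \cdot 6 = 18$)
$t{\left(E,P \right)} = 18$ ($t{\left(E,P \right)} = 0 E + 18 = 0 + 18 = 18$)
$4 \cdot 30 t{\left(8,7 \right)} - 23 = 4 \cdot 30 \cdot 18 - 23 = 120 \cdot 18 - 23 = 2160 - 23 = 2137$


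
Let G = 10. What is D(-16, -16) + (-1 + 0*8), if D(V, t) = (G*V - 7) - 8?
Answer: -176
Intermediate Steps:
D(V, t) = -15 + 10*V (D(V, t) = (10*V - 7) - 8 = (-7 + 10*V) - 8 = -15 + 10*V)
D(-16, -16) + (-1 + 0*8) = (-15 + 10*(-16)) + (-1 + 0*8) = (-15 - 160) + (-1 + 0) = -175 - 1 = -176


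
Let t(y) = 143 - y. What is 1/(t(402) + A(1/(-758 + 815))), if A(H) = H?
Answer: -57/14762 ≈ -0.0038613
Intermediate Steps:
1/(t(402) + A(1/(-758 + 815))) = 1/((143 - 1*402) + 1/(-758 + 815)) = 1/((143 - 402) + 1/57) = 1/(-259 + 1/57) = 1/(-14762/57) = -57/14762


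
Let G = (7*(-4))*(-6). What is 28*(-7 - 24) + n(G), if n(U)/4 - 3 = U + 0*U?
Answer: -184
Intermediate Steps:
G = 168 (G = -28*(-6) = 168)
n(U) = 12 + 4*U (n(U) = 12 + 4*(U + 0*U) = 12 + 4*(U + 0) = 12 + 4*U)
28*(-7 - 24) + n(G) = 28*(-7 - 24) + (12 + 4*168) = 28*(-31) + (12 + 672) = -868 + 684 = -184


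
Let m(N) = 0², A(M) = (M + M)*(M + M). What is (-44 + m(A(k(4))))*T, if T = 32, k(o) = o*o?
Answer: -1408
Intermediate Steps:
k(o) = o²
A(M) = 4*M² (A(M) = (2*M)*(2*M) = 4*M²)
m(N) = 0
(-44 + m(A(k(4))))*T = (-44 + 0)*32 = -44*32 = -1408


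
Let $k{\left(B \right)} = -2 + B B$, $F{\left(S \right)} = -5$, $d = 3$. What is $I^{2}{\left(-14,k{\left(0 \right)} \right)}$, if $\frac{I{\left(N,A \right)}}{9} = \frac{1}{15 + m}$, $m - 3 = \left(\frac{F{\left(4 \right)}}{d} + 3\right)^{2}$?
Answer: $\frac{6561}{31684} \approx 0.20708$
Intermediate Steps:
$m = \frac{43}{9}$ ($m = 3 + \left(- \frac{5}{3} + 3\right)^{2} = 3 + \left(\frac{4}{3}\right)^{2} = 3 + \frac{16}{9} = \frac{43}{9} \approx 4.7778$)
$k{\left(B \right)} = -2 + B^{2}$
$I{\left(N,A \right)} = \frac{81}{178}$ ($I{\left(N,A \right)} = \frac{9}{15 + \frac{43}{9}} = \frac{9}{\frac{178}{9}} = 9 \cdot \frac{9}{178} = \frac{81}{178}$)
$I^{2}{\left(-14,k{\left(0 \right)} \right)} = \left(\frac{81}{178}\right)^{2} = \frac{6561}{31684}$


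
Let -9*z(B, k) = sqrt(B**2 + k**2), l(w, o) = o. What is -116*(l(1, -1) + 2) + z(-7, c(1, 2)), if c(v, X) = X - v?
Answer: -116 - 5*sqrt(2)/9 ≈ -116.79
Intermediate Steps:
z(B, k) = -sqrt(B**2 + k**2)/9
-116*(l(1, -1) + 2) + z(-7, c(1, 2)) = -116*(-1 + 2) - sqrt((-7)**2 + (2 - 1*1)**2)/9 = -116 - sqrt(49 + (2 - 1)**2)/9 = -29*4 - sqrt(49 + 1**2)/9 = -116 - sqrt(49 + 1)/9 = -116 - 5*sqrt(2)/9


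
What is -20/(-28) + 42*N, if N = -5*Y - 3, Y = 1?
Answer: -2347/7 ≈ -335.29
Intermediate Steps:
N = -8 (N = -5*1 - 3 = -5 - 3 = -8)
-20/(-28) + 42*N = -20/(-28) + 42*(-8) = -20*(-1/28) - 336 = 5/7 - 336 = -2347/7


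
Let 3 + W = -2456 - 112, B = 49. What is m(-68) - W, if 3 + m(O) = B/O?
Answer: 174575/68 ≈ 2567.3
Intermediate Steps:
m(O) = -3 + 49/O
W = -2571 (W = -3 + (-2456 - 112) = -3 - 2568 = -2571)
m(-68) - W = (-3 + 49/(-68)) - 1*(-2571) = (-3 + 49*(-1/68)) + 2571 = (-3 - 49/68) + 2571 = -253/68 + 2571 = 174575/68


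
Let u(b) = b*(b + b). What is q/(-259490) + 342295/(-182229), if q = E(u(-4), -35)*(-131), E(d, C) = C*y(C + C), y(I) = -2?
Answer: -1245015566/675522903 ≈ -1.8430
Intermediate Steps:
u(b) = 2*b² (u(b) = b*(2*b) = 2*b²)
E(d, C) = -2*C (E(d, C) = C*(-2) = -2*C)
q = -9170 (q = -2*(-35)*(-131) = 70*(-131) = -9170)
q/(-259490) + 342295/(-182229) = -9170/(-259490) + 342295/(-182229) = -9170*(-1/259490) + 342295*(-1/182229) = 131/3707 - 342295/182229 = -1245015566/675522903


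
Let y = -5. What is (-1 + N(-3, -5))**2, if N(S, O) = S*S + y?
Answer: 9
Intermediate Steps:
N(S, O) = -5 + S**2 (N(S, O) = S*S - 5 = S**2 - 5 = -5 + S**2)
(-1 + N(-3, -5))**2 = (-1 + (-5 + (-3)**2))**2 = (-1 + (-5 + 9))**2 = (-1 + 4)**2 = 3**2 = 9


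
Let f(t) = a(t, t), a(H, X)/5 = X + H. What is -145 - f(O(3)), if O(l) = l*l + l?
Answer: -265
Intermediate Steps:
O(l) = l + l² (O(l) = l² + l = l + l²)
a(H, X) = 5*H + 5*X (a(H, X) = 5*(X + H) = 5*(H + X) = 5*H + 5*X)
f(t) = 10*t (f(t) = 5*t + 5*t = 10*t)
-145 - f(O(3)) = -145 - 10*3*(1 + 3) = -145 - 10*3*4 = -145 - 10*12 = -145 - 1*120 = -145 - 120 = -265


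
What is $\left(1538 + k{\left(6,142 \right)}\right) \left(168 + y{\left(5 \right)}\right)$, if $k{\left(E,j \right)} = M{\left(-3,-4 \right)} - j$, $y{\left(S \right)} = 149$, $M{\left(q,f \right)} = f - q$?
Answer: $442215$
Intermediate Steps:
$k{\left(E,j \right)} = -1 - j$ ($k{\left(E,j \right)} = \left(-4 - -3\right) - j = \left(-4 + 3\right) - j = -1 - j$)
$\left(1538 + k{\left(6,142 \right)}\right) \left(168 + y{\left(5 \right)}\right) = \left(1538 - 143\right) \left(168 + 149\right) = \left(1538 - 143\right) 317 = 1395 \cdot 317 = 442215$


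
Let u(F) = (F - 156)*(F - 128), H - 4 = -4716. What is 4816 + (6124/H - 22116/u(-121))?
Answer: 130389761331/27083398 ≈ 4814.4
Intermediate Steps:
H = -4712 (H = 4 - 4716 = -4712)
u(F) = (-156 + F)*(-128 + F)
4816 + (6124/H - 22116/u(-121)) = 4816 + (6124/(-4712) - 22116/(19968 + (-121)² - 284*(-121))) = 4816 + (6124*(-1/4712) - 22116/(19968 + 14641 + 34364)) = 4816 + (-1531/1178 - 22116/68973) = 4816 + (-1531/1178 - 22116*1/68973) = 4816 + (-1531/1178 - 7372/22991) = 4816 - 43883437/27083398 = 130389761331/27083398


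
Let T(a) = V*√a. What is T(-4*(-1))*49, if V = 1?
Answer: 98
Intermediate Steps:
T(a) = √a (T(a) = 1*√a = √a)
T(-4*(-1))*49 = √(-4*(-1))*49 = √4*49 = 2*49 = 98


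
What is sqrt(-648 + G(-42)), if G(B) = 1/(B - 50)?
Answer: I*sqrt(1371191)/46 ≈ 25.456*I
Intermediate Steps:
G(B) = 1/(-50 + B)
sqrt(-648 + G(-42)) = sqrt(-648 + 1/(-50 - 42)) = sqrt(-648 + 1/(-92)) = sqrt(-648 - 1/92) = sqrt(-59617/92) = I*sqrt(1371191)/46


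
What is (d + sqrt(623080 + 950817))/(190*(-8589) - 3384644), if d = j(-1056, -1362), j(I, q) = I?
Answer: 528/2508277 - 13*sqrt(9313)/5016554 ≈ -3.9579e-5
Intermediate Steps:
d = -1056
(d + sqrt(623080 + 950817))/(190*(-8589) - 3384644) = (-1056 + sqrt(623080 + 950817))/(190*(-8589) - 3384644) = (-1056 + sqrt(1573897))/(-1631910 - 3384644) = (-1056 + 13*sqrt(9313))/(-5016554) = (-1056 + 13*sqrt(9313))*(-1/5016554) = 528/2508277 - 13*sqrt(9313)/5016554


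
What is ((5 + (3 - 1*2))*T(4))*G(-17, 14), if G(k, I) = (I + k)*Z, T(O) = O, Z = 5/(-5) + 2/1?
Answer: -72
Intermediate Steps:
Z = 1 (Z = 5*(-⅕) + 2*1 = -1 + 2 = 1)
G(k, I) = I + k (G(k, I) = (I + k)*1 = I + k)
((5 + (3 - 1*2))*T(4))*G(-17, 14) = ((5 + (3 - 1*2))*4)*(14 - 17) = ((5 + (3 - 2))*4)*(-3) = ((5 + 1)*4)*(-3) = (6*4)*(-3) = 24*(-3) = -72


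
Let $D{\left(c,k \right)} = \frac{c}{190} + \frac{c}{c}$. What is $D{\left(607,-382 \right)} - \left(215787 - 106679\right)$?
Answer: $- \frac{20729723}{190} \approx -1.091 \cdot 10^{5}$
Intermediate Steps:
$D{\left(c,k \right)} = 1 + \frac{c}{190}$ ($D{\left(c,k \right)} = c \frac{1}{190} + 1 = \frac{c}{190} + 1 = 1 + \frac{c}{190}$)
$D{\left(607,-382 \right)} - \left(215787 - 106679\right) = \left(1 + \frac{1}{190} \cdot 607\right) - \left(215787 - 106679\right) = \left(1 + \frac{607}{190}\right) - 109108 = \frac{797}{190} - 109108 = - \frac{20729723}{190}$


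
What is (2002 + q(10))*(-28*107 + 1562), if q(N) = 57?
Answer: -2952606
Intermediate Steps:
(2002 + q(10))*(-28*107 + 1562) = (2002 + 57)*(-28*107 + 1562) = 2059*(-2996 + 1562) = 2059*(-1434) = -2952606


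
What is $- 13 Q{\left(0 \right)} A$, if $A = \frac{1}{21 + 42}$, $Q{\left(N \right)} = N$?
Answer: $0$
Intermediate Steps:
$A = \frac{1}{63} \approx 0.015873$
$- 13 Q{\left(0 \right)} A = \left(-13\right) 0 \cdot \frac{1}{63} = 0 \cdot \frac{1}{63} = 0$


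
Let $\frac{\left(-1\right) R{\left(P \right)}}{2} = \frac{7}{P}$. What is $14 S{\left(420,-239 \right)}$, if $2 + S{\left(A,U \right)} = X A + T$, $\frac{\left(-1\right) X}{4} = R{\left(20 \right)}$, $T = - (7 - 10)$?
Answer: $16478$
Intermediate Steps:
$R{\left(P \right)} = - \frac{14}{P}$ ($R{\left(P \right)} = - 2 \frac{7}{P} = - \frac{14}{P}$)
$T = 3$ ($T = \left(-1\right) \left(-3\right) = 3$)
$X = \frac{14}{5}$ ($X = - 4 \left(- \frac{14}{20}\right) = - 4 \left(\left(-14\right) \frac{1}{20}\right) = \left(-4\right) \left(- \frac{7}{10}\right) = \frac{14}{5} \approx 2.8$)
$S{\left(A,U \right)} = 1 + \frac{14 A}{5}$ ($S{\left(A,U \right)} = -2 + \left(\frac{14 A}{5} + 3\right) = -2 + \left(3 + \frac{14 A}{5}\right) = 1 + \frac{14 A}{5}$)
$14 S{\left(420,-239 \right)} = 14 \left(1 + \frac{14}{5} \cdot 420\right) = 14 \left(1 + 1176\right) = 14 \cdot 1177 = 16478$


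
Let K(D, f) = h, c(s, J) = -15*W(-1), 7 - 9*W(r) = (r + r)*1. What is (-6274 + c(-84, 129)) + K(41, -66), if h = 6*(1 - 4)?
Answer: -6307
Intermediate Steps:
W(r) = 7/9 - 2*r/9 (W(r) = 7/9 - (r + r)/9 = 7/9 - 2*r/9)
h = -18 (h = 6*(-3) = -18)
c(s, J) = -15 (c(s, J) = -15*(7/9 - 2/9*(-1)) = -15*(7/9 + 2/9) = -15*1 = -15)
K(D, f) = -18
(-6274 + c(-84, 129)) + K(41, -66) = (-6274 - 15) - 18 = -6289 - 18 = -6307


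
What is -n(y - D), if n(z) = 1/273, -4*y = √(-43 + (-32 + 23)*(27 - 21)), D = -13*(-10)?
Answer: -1/273 ≈ -0.0036630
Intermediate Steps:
D = 130
y = -I*√97/4 (y = -√(-43 + (-32 + 23)*(27 - 21))/4 = -√(-43 - 9*6)/4 = -√(-43 - 54)/4 = -I*√97/4 ≈ -2.4622*I)
n(z) = 1/273
-n(y - D) = -1*1/273 = -1/273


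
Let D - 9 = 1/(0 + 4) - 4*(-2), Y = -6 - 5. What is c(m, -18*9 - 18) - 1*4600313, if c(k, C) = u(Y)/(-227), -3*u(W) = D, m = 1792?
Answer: -4177084181/908 ≈ -4.6003e+6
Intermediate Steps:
Y = -11
D = 69/4 (D = 9 + (1/(0 + 4) - 4*(-2)) = 9 + (1/4 + 8) = 9 + 33/4 = 69/4 ≈ 17.250)
u(W) = -23/4 (u(W) = -1/3*69/4 = -23/4)
c(k, C) = 23/908 (c(k, C) = -23/4/(-227) = -23/4*(-1/227) = 23/908)
c(m, -18*9 - 18) - 1*4600313 = 23/908 - 1*4600313 = 23/908 - 4600313 = -4177084181/908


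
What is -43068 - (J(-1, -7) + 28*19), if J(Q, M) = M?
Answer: -43593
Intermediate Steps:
-43068 - (J(-1, -7) + 28*19) = -43068 - (-7 + 28*19) = -43068 - (-7 + 532) = -43068 - 1*525 = -43068 - 525 = -43593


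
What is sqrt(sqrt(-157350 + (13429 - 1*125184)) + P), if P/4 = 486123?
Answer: sqrt(1944492 + I*sqrt(269105)) ≈ 1394.5 + 0.19*I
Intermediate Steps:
P = 1944492 (P = 4*486123 = 1944492)
sqrt(sqrt(-157350 + (13429 - 1*125184)) + P) = sqrt(sqrt(-157350 + (13429 - 1*125184)) + 1944492) = sqrt(sqrt(-157350 + (13429 - 125184)) + 1944492) = sqrt(sqrt(-157350 - 111755) + 1944492) = sqrt(sqrt(-269105) + 1944492) = sqrt(I*sqrt(269105) + 1944492) = sqrt(1944492 + I*sqrt(269105))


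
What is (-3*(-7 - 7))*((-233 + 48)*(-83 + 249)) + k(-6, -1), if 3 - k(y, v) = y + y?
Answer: -1289805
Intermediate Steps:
k(y, v) = 3 - 2*y (k(y, v) = 3 - (y + y) = 3 - 2*y)
(-3*(-7 - 7))*((-233 + 48)*(-83 + 249)) + k(-6, -1) = (-3*(-7 - 7))*((-233 + 48)*(-83 + 249)) + (3 - 2*(-6)) = (-3*(-14))*(-185*166) + (3 + 12) = 42*(-30710) + 15 = -1289820 + 15 = -1289805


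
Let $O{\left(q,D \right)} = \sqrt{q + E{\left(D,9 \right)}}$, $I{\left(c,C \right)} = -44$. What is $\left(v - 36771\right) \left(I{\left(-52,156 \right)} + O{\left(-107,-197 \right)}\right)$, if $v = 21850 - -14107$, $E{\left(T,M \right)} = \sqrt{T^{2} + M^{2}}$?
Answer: $35816 - 814 \sqrt{-107 + \sqrt{38890}} \approx 28085.0$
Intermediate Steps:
$E{\left(T,M \right)} = \sqrt{M^{2} + T^{2}}$
$v = 35957$ ($v = 21850 + 14107 = 35957$)
$O{\left(q,D \right)} = \sqrt{q + \sqrt{81 + D^{2}}}$ ($O{\left(q,D \right)} = \sqrt{q + \sqrt{9^{2} + D^{2}}} = \sqrt{q + \sqrt{81 + D^{2}}}$)
$\left(v - 36771\right) \left(I{\left(-52,156 \right)} + O{\left(-107,-197 \right)}\right) = \left(35957 - 36771\right) \left(-44 + \sqrt{-107 + \sqrt{81 + \left(-197\right)^{2}}}\right) = - 814 \left(-44 + \sqrt{-107 + \sqrt{81 + 38809}}\right) = - 814 \left(-44 + \sqrt{-107 + \sqrt{38890}}\right) = 35816 - 814 \sqrt{-107 + \sqrt{38890}}$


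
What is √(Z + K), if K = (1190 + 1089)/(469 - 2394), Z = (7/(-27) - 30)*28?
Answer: I*√10186599423/3465 ≈ 29.128*I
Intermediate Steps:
Z = -22876/27 (Z = (7*(-1/27) - 30)*28 = (-7/27 - 30)*28 = -817/27*28 = -22876/27 ≈ -847.26)
K = -2279/1925 (K = 2279/(-1925) = 2279*(-1/1925) = -2279/1925 ≈ -1.1839)
√(Z + K) = √(-22876/27 - 2279/1925) = √(-44097833/51975) = I*√10186599423/3465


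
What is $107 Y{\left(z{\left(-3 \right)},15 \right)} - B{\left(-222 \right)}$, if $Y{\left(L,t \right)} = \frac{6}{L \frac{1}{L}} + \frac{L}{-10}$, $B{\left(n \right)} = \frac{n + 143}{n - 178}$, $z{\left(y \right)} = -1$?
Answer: $\frac{261001}{400} \approx 652.5$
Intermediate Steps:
$B{\left(n \right)} = \frac{143 + n}{-178 + n}$
$Y{\left(L,t \right)} = 6 - \frac{L}{10}$ ($Y{\left(L,t \right)} = \frac{6}{1} + L \left(- \frac{1}{10}\right) = 6 \cdot 1 - \frac{L}{10} = 6 - \frac{L}{10}$)
$107 Y{\left(z{\left(-3 \right)},15 \right)} - B{\left(-222 \right)} = 107 \left(6 - - \frac{1}{10}\right) - \frac{143 - 222}{-178 - 222} = 107 \left(6 + \frac{1}{10}\right) - \frac{1}{-400} \left(-79\right) = 107 \cdot \frac{61}{10} - \left(- \frac{1}{400}\right) \left(-79\right) = \frac{6527}{10} - \frac{79}{400} = \frac{261001}{400}$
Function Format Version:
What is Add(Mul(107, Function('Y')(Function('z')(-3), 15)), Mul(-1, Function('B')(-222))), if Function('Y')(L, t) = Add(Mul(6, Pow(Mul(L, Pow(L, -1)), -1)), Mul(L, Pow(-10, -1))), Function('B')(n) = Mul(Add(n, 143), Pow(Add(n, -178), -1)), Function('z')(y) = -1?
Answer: Rational(261001, 400) ≈ 652.50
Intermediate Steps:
Function('B')(n) = Mul(Pow(Add(-178, n), -1), Add(143, n)) (Function('B')(n) = Mul(Add(143, n), Pow(Add(-178, n), -1)) = Mul(Pow(Add(-178, n), -1), Add(143, n)))
Function('Y')(L, t) = Add(6, Mul(Rational(-1, 10), L)) (Function('Y')(L, t) = Add(Mul(6, Pow(1, -1)), Mul(L, Rational(-1, 10))) = Add(Mul(6, 1), Mul(Rational(-1, 10), L)) = Add(6, Mul(Rational(-1, 10), L)))
Add(Mul(107, Function('Y')(Function('z')(-3), 15)), Mul(-1, Function('B')(-222))) = Add(Mul(107, Add(6, Mul(Rational(-1, 10), -1))), Mul(-1, Mul(Pow(Add(-178, -222), -1), Add(143, -222)))) = Add(Mul(107, Add(6, Rational(1, 10))), Mul(-1, Mul(Pow(-400, -1), -79))) = Add(Mul(107, Rational(61, 10)), Mul(-1, Mul(Rational(-1, 400), -79))) = Add(Rational(6527, 10), Mul(-1, Rational(79, 400))) = Add(Rational(6527, 10), Rational(-79, 400)) = Rational(261001, 400)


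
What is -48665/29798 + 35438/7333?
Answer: 699121079/218508734 ≈ 3.1995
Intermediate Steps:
-48665/29798 + 35438/7333 = 699121079/218508734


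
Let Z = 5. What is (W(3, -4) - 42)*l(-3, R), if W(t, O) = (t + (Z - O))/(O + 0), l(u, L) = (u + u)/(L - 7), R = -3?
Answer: -27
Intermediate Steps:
l(u, L) = 2*u/(-7 + L) (l(u, L) = (2*u)/(-7 + L) = 2*u/(-7 + L))
W(t, O) = (5 + t - O)/O (W(t, O) = (t + (5 - O))/(O + 0) = (5 + t - O)/O)
(W(3, -4) - 42)*l(-3, R) = ((5 + 3 - 1*(-4))/(-4) - 42)*(2*(-3)/(-7 - 3)) = (-(5 + 3 + 4)/4 - 42)*(2*(-3)/(-10)) = (-¼*12 - 42)*(2*(-3)*(-⅒)) = (-3 - 42)*(⅗) = -45*⅗ = -27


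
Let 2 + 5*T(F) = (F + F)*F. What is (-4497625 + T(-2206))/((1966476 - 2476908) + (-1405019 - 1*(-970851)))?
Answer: 2551051/944600 ≈ 2.7007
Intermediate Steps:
T(F) = -2/5 + 2*F**2/5 (T(F) = -2/5 + ((F + F)*F)/5 = -2/5 + ((2*F)*F)/5 = -2/5 + (2*F**2)/5 = -2/5 + 2*F**2/5)
(-4497625 + T(-2206))/((1966476 - 2476908) + (-1405019 - 1*(-970851))) = (-4497625 + (-2/5 + (2/5)*(-2206)**2))/((1966476 - 2476908) + (-1405019 - 1*(-970851))) = (-4497625 + (-2/5 + (2/5)*4866436))/(-510432 + (-1405019 + 970851)) = (-4497625 + (-2/5 + 9732872/5))/(-510432 - 434168) = (-4497625 + 1946574)/(-944600) = -2551051*(-1/944600) = 2551051/944600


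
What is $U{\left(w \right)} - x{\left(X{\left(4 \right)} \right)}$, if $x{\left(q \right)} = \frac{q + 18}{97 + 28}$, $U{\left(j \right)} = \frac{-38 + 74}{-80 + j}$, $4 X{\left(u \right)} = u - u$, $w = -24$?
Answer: $- \frac{1593}{3250} \approx -0.49015$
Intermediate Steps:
$X{\left(u \right)} = 0$ ($X{\left(u \right)} = \frac{u - u}{4} = \frac{1}{4} \cdot 0 = 0$)
$U{\left(j \right)} = \frac{36}{-80 + j}$
$x{\left(q \right)} = \frac{18}{125} + \frac{q}{125}$ ($x{\left(q \right)} = \frac{18 + q}{125} = \left(18 + q\right) \frac{1}{125} = \frac{18}{125} + \frac{q}{125}$)
$U{\left(w \right)} - x{\left(X{\left(4 \right)} \right)} = \frac{36}{-80 - 24} - \left(\frac{18}{125} + \frac{1}{125} \cdot 0\right) = \frac{36}{-104} - \left(\frac{18}{125} + 0\right) = 36 \left(- \frac{1}{104}\right) - \frac{18}{125} = - \frac{9}{26} - \frac{18}{125} = - \frac{1593}{3250}$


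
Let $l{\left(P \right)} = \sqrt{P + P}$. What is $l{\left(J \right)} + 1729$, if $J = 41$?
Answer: $1729 + \sqrt{82} \approx 1738.1$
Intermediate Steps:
$l{\left(P \right)} = \sqrt{2} \sqrt{P}$ ($l{\left(P \right)} = \sqrt{2 P} = \sqrt{2} \sqrt{P}$)
$l{\left(J \right)} + 1729 = \sqrt{2} \sqrt{41} + 1729 = \sqrt{82} + 1729 = 1729 + \sqrt{82}$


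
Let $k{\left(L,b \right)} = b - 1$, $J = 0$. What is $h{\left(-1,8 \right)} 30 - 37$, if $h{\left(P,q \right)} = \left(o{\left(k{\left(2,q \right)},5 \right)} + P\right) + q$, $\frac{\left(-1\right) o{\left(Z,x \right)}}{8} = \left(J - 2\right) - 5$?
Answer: $1853$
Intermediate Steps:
$k{\left(L,b \right)} = -1 + b$
$o{\left(Z,x \right)} = 56$ ($o{\left(Z,x \right)} = - 8 \left(\left(0 - 2\right) - 5\right) = - 8 \left(-2 - 5\right) = \left(-8\right) \left(-7\right) = 56$)
$h{\left(P,q \right)} = 56 + P + q$ ($h{\left(P,q \right)} = \left(56 + P\right) + q = 56 + P + q$)
$h{\left(-1,8 \right)} 30 - 37 = \left(56 - 1 + 8\right) 30 - 37 = 63 \cdot 30 - 37 = 1890 - 37 = 1853$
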